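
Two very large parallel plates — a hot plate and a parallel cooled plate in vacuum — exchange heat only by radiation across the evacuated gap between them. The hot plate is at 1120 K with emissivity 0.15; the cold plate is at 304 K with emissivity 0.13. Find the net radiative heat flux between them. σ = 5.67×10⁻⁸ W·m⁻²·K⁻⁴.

q ≈ 6640 W/m²

For two infinite grey parallel plates, q = σ(T₁⁴ − T₂⁴)/(1/ε₁ + 1/ε₂ − 1).
T₁⁴ − T₂⁴ = 1.574×10¹² − 8.541×10⁹ = 1.565×10¹² K⁴.
1/ε₁ + 1/ε₂ − 1 = 6.667 + 7.692 − 1 = 13.36.
q = 5.67×10⁻⁸ × 1.565×10¹² / 13.36.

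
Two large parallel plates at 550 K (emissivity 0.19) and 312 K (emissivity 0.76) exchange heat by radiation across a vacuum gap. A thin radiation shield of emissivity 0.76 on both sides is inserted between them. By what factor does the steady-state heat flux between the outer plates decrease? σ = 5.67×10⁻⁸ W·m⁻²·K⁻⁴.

factor ≈ 1.29

Without shield: q₀ = σΔ(T⁴)/(1/ε₁+1/ε₂−1) with denominator 5.579.
With shield the two gaps are in series; the resistances add: (1/ε₁+1/ε_s−1)+(1/ε_s+1/ε₂−1) = 5.579+1.632 = 7.211.
Heat-flux ratio q₀/q = 7.211/5.579.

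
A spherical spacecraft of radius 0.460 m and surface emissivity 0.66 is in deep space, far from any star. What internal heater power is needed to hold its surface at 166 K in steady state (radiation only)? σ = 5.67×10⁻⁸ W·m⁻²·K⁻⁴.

P ≈ 75.6 W

P = εσ·4πr²·T⁴.
4πr² = 2.659 m²; T⁴ = 7.593×10⁸ K⁴.
P = 0.66·5.67×10⁻⁸·2.659·7.593×10⁸.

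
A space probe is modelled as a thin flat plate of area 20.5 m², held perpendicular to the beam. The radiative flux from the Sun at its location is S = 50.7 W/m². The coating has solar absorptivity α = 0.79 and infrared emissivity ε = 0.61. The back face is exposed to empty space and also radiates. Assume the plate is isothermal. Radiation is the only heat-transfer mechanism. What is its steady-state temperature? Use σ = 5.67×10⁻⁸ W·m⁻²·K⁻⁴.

At equilibrium, absorbed power = emitted power.
Absorbing cross-section = A = 20.50 m²; emitting surface = 2A = 41.00 m² (ratio 2).
αS·A_cross = εσ·A_surf·T⁴  ⇒  T⁴ = αS/(ε·2σ).
T⁴ = 0.790·50.7/(0.61·2·5.67×10⁻⁸) = 5.790×10⁸ K⁴.
T = (5.790×10⁸)^(1/4).

T ≈ 155 K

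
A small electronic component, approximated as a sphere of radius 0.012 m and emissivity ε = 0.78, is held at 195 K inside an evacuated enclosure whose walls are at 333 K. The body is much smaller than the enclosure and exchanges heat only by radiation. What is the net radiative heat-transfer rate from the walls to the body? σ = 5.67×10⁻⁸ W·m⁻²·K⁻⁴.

P_net ≈ 0.868 W

For a small grey body in a large enclosure: P_net = εσA(T_body⁴ − T_wall⁴).
A = 4πr² = 0.001810 m²; T_body⁴ − T_wall⁴ = 1.446×10⁹ − 1.230×10¹⁰ = -1.085×10¹⁰ K⁴.
|P_net| = 0.78·5.67×10⁻⁸·0.001810·1.085×10¹⁰.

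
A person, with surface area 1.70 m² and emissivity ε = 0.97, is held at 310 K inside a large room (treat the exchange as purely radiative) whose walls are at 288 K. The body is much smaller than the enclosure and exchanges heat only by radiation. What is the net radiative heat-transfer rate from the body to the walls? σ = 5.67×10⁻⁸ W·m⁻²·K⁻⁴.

For a small grey body in a large enclosure: P_net = εσA(T_body⁴ − T_wall⁴).
A = 1.70 m²; T_body⁴ − T_wall⁴ = 9.235×10⁹ − 6.880×10⁹ = 2.356×10⁹ K⁴.
|P_net| = 0.97·5.67×10⁻⁸·1.700·2.356×10⁹.

P_net ≈ 220 W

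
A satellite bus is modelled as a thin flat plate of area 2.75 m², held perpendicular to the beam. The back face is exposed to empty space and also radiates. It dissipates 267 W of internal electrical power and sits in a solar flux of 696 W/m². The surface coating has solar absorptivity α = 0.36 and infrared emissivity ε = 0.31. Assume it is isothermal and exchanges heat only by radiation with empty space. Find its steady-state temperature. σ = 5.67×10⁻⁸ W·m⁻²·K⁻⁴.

T ≈ 315 K

At steady state, absorbed solar power + internal power = radiated power.
Absorbed: α·S·A_cross = 0.36·696·2.750 = 689.0 W (cross-section A).
Total input = 689.0 + 267 = 956.0 W.
Radiated: εσ·A_surf·T⁴ with A_surf = 2A = 5.500 m².
T⁴ = 956.0/(0.31·5.67×10⁻⁸·5.500) = 9.889×10⁹ K⁴.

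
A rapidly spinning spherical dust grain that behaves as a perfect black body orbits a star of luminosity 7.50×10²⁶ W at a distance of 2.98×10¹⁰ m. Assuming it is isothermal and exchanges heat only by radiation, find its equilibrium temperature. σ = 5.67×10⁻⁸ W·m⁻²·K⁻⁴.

First find the stellar flux at distance d: S = L/(4πd²) = 7.50×10²⁶/(4π·(2.98×10¹⁰)²) = 67210 W/m².
For an isothermal sphere, absorbed (1−a)S·πr² = emitted σ·4πr²·T⁴, so T⁴ = (1−a)S/(4σ).
T⁴ = 1.00·67210/(4·5.67×10⁻⁸) = 2.963×10¹¹ K⁴.

T ≈ 738 K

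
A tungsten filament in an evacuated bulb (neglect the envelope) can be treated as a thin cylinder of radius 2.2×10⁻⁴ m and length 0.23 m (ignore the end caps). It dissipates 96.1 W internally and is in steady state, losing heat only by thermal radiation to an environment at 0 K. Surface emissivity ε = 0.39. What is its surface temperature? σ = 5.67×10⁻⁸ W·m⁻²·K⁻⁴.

T ≈ 1920 K

Steady state: internal power = radiated power, P = εσA T⁴.
Radiating area A = 2πrL = 3.179×10⁻⁴ m².
T⁴ = P/(εσA) = 96.1/(0.39·5.67×10⁻⁸·3.179×10⁻⁴) = 1.367×10¹³ K⁴.
T = (1.367×10¹³)^(1/4).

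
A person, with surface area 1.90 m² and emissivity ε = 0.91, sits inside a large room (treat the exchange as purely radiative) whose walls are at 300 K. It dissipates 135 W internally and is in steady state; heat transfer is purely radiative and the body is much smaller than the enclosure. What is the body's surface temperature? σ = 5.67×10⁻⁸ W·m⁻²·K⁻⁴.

T ≈ 312 K

For a small grey body in a large enclosure, net radiated power = εσA(T⁴ − T_w⁴).
Steady state: P = εσA(T⁴ − T_w⁴) with A = 1.90 m².
T⁴ = P/(εσA) + T_w⁴ = 135/(0.91·5.67×10⁻⁸·1.900) + (300)⁴
    = 1.377×10⁹ + 8.100×10⁹ = 9.477×10⁹ K⁴.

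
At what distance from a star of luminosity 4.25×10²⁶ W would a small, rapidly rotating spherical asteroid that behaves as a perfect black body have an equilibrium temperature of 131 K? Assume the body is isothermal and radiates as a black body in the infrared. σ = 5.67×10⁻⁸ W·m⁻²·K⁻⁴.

d ≈ 7.12×10¹¹ m

For an isothermal black-emitting sphere, (1−a)S·πr² = σ·4πr²·T⁴ ⇒ S = 4σT⁴/(1−a).
S = 4·5.67×10⁻⁸·(131)⁴/1.00 = 66.79 W/m².
Flux falls as S = L/(4πd²), so d = √(L/(4πS)) = √(4.25×10²⁶/(4π·66.79)).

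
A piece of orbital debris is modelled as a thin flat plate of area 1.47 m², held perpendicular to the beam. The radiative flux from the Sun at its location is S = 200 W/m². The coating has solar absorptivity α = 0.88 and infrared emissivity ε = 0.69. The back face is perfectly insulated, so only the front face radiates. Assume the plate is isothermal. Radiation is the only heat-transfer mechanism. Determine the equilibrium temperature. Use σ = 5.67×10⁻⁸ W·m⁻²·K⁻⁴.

T ≈ 259 K

At equilibrium, absorbed power = emitted power.
Absorbing cross-section = A = 1.470 m²; emitting surface = A = 1.470 m² (ratio 1).
αS·A_cross = εσ·A_surf·T⁴  ⇒  T⁴ = αS/(ε·1σ).
T⁴ = 0.880·200/(0.69·1·5.67×10⁻⁸) = 4.499×10⁹ K⁴.
T = (4.499×10⁹)^(1/4).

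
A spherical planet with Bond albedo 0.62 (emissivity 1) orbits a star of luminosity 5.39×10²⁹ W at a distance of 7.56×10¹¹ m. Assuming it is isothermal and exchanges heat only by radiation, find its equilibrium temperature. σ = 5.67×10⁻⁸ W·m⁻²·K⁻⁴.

T ≈ 595 K

First find the stellar flux at distance d: S = L/(4πd²) = 5.39×10²⁹/(4π·(7.56×10¹¹)²) = 75050 W/m².
For an isothermal sphere, absorbed (1−a)S·πr² = emitted σ·4πr²·T⁴, so T⁴ = (1−a)S/(4σ).
T⁴ = 0.380·75050/(4·5.67×10⁻⁸) = 1.257×10¹¹ K⁴.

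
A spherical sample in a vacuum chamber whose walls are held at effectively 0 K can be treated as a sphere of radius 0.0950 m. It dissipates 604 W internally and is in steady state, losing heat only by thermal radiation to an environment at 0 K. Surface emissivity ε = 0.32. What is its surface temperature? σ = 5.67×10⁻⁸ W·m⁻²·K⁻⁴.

Steady state: internal power = radiated power, P = εσA T⁴.
Radiating area A = 4πr² = 0.1134 m².
T⁴ = P/(εσA) = 604/(0.32·5.67×10⁻⁸·0.1134) = 2.935×10¹¹ K⁴.
T = (2.935×10¹¹)^(1/4).

T ≈ 736 K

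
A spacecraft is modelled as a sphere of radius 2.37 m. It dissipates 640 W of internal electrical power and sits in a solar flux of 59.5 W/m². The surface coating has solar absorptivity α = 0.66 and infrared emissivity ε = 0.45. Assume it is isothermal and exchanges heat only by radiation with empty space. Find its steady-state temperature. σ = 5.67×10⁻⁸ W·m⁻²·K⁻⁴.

At steady state, absorbed solar power + internal power = radiated power.
Absorbed: α·S·A_cross = 0.66·59.5·17.65 = 693.0 W (cross-section πr²).
Total input = 693.0 + 640 = 1333 W.
Radiated: εσ·A_surf·T⁴ with A_surf = 4πr² = 70.58 m².
T⁴ = 1333/(0.45·5.67×10⁻⁸·70.58) = 7.401×10⁸ K⁴.

T ≈ 165 K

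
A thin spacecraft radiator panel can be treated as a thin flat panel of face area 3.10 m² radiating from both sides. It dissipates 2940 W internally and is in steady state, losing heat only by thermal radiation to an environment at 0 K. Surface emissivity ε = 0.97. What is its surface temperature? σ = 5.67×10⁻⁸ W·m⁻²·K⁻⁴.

T ≈ 305 K

Steady state: internal power = radiated power, P = εσA T⁴.
Radiating area A = 2·3.10 = 6.200 m².
T⁴ = P/(εσA) = 2940/(0.97·5.67×10⁻⁸·6.200) = 8.622×10⁹ K⁴.
T = (8.622×10⁹)^(1/4).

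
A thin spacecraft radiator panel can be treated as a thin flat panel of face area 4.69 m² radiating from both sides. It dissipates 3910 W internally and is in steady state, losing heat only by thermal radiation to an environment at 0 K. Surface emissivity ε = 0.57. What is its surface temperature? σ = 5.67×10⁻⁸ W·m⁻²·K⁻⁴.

T ≈ 337 K

Steady state: internal power = radiated power, P = εσA T⁴.
Radiating area A = 2·4.69 = 9.380 m².
T⁴ = P/(εσA) = 3910/(0.57·5.67×10⁻⁸·9.380) = 1.290×10¹⁰ K⁴.
T = (1.290×10¹⁰)^(1/4).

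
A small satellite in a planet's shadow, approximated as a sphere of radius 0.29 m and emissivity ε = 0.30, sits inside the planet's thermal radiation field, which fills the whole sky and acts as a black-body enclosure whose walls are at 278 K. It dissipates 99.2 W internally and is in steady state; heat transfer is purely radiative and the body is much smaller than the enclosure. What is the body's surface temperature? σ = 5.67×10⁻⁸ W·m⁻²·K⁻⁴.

For a small grey body in a large enclosure, net radiated power = εσA(T⁴ − T_w⁴).
Steady state: P = εσA(T⁴ − T_w⁴) with A = 4πr² = 1.057 m².
T⁴ = P/(εσA) + T_w⁴ = 99.2/(0.30·5.67×10⁻⁸·1.057) + (278)⁴
    = 5.518×10⁹ + 5.973×10⁹ = 1.149×10¹⁰ K⁴.

T ≈ 327 K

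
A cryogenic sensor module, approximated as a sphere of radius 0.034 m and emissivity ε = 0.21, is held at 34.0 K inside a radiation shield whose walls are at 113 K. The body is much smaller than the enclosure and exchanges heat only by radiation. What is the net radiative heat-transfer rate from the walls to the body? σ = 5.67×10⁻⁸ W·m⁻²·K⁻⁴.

For a small grey body in a large enclosure: P_net = εσA(T_body⁴ − T_wall⁴).
A = 4πr² = 0.01453 m²; T_body⁴ − T_wall⁴ = 1.336×10⁶ − 1.630×10⁸ = -1.617×10⁸ K⁴.
|P_net| = 0.21·5.67×10⁻⁸·0.01453·1.617×10⁸.

P_net ≈ 0.0280 W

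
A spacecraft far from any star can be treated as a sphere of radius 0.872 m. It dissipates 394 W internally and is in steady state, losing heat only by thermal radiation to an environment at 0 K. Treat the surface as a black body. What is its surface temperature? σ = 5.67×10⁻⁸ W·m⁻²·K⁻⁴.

T ≈ 164 K

Steady state: internal power = radiated power, P = εσA T⁴.
Radiating area A = 4πr² = 9.555 m².
T⁴ = P/(εσA) = 394/(1.0·5.67×10⁻⁸·9.555) = 7.272×10⁸ K⁴.
T = (7.272×10⁸)^(1/4).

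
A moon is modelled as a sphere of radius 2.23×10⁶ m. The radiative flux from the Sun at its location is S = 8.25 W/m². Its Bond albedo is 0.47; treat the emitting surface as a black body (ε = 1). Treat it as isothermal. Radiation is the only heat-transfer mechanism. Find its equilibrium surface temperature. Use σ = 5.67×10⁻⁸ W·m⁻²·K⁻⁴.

T ≈ 66.3 K

At equilibrium, absorbed power = emitted power.
Absorbing cross-section = πr² = 1.562×10¹³ m²; emitting surface = 4πr² = 6.249×10¹³ m² (ratio 4).
(1−a)S·A_cross = εσ·A_surf·T⁴  ⇒  T⁴ = (1−a)S/(4σ).
T⁴ = 0.530·8.25/(4·5.67×10⁻⁸) = 1.928×10⁷ K⁴.
T = (1.928×10⁷)^(1/4).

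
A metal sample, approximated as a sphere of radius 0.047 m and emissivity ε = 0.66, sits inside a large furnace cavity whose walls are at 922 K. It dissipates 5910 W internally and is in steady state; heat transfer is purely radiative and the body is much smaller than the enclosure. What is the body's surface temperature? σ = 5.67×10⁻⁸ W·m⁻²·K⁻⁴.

For a small grey body in a large enclosure, net radiated power = εσA(T⁴ − T_w⁴).
Steady state: P = εσA(T⁴ − T_w⁴) with A = 4πr² = 0.02776 m².
T⁴ = P/(εσA) + T_w⁴ = 5910/(0.66·5.67×10⁻⁸·0.02776) + (922)⁴
    = 5.689×10¹² + 7.226×10¹¹ = 6.412×10¹² K⁴.

T ≈ 1590 K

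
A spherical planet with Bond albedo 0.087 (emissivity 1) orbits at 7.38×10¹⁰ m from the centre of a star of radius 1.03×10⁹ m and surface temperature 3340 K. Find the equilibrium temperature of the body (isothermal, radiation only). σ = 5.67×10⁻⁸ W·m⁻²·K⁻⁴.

The star's surface emits σT_*⁴; at distance d the flux is S = σT_*⁴(R_*/d)².
S = 5.67×10⁻⁸·(3340)⁴·(1.03×10⁹/7.38×10¹⁰)² = 1374 W/m².
For an isothermal sphere T⁴ = (1−a)S/(4σ) = 5.533×10⁹ K⁴.

T ≈ 273 K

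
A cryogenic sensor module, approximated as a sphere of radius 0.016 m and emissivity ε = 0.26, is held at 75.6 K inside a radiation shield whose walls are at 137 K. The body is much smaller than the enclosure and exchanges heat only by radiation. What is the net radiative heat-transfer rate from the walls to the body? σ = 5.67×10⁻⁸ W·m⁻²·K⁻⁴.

For a small grey body in a large enclosure: P_net = εσA(T_body⁴ − T_wall⁴).
A = 4πr² = 0.003217 m²; T_body⁴ − T_wall⁴ = 3.267×10⁷ − 3.523×10⁸ = -3.196×10⁸ K⁴.
|P_net| = 0.26·5.67×10⁻⁸·0.003217·3.196×10⁸.

P_net ≈ 0.0152 W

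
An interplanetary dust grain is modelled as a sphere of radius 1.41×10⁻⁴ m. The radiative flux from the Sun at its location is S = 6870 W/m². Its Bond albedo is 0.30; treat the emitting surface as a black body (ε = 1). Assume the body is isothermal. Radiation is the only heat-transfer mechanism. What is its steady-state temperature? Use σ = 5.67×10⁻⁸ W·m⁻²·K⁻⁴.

At equilibrium, absorbed power = emitted power.
Absorbing cross-section = πr² = 6.246×10⁻⁸ m²; emitting surface = 4πr² = 2.498×10⁻⁷ m² (ratio 4).
(1−a)S·A_cross = εσ·A_surf·T⁴  ⇒  T⁴ = (1−a)S/(4σ).
T⁴ = 0.700·6870/(4·5.67×10⁻⁸) = 2.120×10¹⁰ K⁴.
T = (2.120×10¹⁰)^(1/4).

T ≈ 382 K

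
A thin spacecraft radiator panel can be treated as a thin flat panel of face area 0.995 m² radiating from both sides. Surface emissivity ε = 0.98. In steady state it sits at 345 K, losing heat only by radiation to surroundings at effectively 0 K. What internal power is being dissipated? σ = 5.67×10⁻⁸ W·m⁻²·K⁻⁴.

Steady state: P = εσA T⁴.
A = 2·0.995 = 1.990 m²; T⁴ = (345)⁴ = 1.417×10¹⁰ K⁴.
P = 0.98 × 5.67×10⁻⁸ × 1.990 × 1.417×10¹⁰.

P ≈ 1570 W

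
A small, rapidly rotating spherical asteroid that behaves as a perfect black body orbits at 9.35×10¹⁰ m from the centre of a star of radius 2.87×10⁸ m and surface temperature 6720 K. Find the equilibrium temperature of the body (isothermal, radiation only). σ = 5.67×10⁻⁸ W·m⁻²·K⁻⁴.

T ≈ 263 K

The star's surface emits σT_*⁴; at distance d the flux is S = σT_*⁴(R_*/d)².
S = 5.67×10⁻⁸·(6720)⁴·(2.87×10⁸/9.35×10¹⁰)² = 1089 W/m².
For an isothermal sphere T⁴ = (1−a)S/(4σ) = 4.803×10⁹ K⁴.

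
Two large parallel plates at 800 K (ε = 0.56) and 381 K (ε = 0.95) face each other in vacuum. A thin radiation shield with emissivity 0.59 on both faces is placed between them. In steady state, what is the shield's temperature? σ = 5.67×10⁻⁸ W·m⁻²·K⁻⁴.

T_s ≈ 653 K

In steady state the net flux on the hot side equals that on the cold side.
σ(T₁⁴−T_s⁴)/D₁ = σ(T_s⁴−T₂⁴)/D₂, with D₁ = 1/ε₁+1/ε_s−1 = 2.481, D₂ = 1/ε_s+1/ε₂−1 = 1.748.
Solve for T_s⁴: T_s⁴ = (D₂·T₁⁴ + D₁·T₂⁴)/(D₁+D₂) = 1.817×10¹¹ K⁴.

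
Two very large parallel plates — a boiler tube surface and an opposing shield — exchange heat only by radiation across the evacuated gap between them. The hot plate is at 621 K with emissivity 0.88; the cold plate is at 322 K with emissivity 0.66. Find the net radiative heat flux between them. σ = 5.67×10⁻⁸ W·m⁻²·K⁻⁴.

For two infinite grey parallel plates, q = σ(T₁⁴ − T₂⁴)/(1/ε₁ + 1/ε₂ − 1).
T₁⁴ − T₂⁴ = 1.487×10¹¹ − 1.075×10¹⁰ = 1.380×10¹¹ K⁴.
1/ε₁ + 1/ε₂ − 1 = 1.136 + 1.515 − 1 = 1.652.
q = 5.67×10⁻⁸ × 1.380×10¹¹ / 1.652.

q ≈ 4740 W/m²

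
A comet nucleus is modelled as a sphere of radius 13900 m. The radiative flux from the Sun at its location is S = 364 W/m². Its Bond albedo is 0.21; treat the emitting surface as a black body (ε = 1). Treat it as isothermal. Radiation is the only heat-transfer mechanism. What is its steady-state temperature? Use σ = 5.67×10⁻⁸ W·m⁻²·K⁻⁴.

T ≈ 189 K

At equilibrium, absorbed power = emitted power.
Absorbing cross-section = πr² = 6.070×10⁸ m²; emitting surface = 4πr² = 2.428×10⁹ m² (ratio 4).
(1−a)S·A_cross = εσ·A_surf·T⁴  ⇒  T⁴ = (1−a)S/(4σ).
T⁴ = 0.790·364/(4·5.67×10⁻⁸) = 1.268×10⁹ K⁴.
T = (1.268×10⁹)^(1/4).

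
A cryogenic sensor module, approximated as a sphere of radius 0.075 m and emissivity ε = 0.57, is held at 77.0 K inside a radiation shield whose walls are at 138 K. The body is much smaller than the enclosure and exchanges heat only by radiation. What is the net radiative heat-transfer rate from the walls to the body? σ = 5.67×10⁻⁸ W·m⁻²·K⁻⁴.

For a small grey body in a large enclosure: P_net = εσA(T_body⁴ − T_wall⁴).
A = 4πr² = 0.07069 m²; T_body⁴ − T_wall⁴ = 3.515×10⁷ − 3.627×10⁸ = -3.275×10⁸ K⁴.
|P_net| = 0.57·5.67×10⁻⁸·0.07069·3.275×10⁸.

P_net ≈ 0.748 W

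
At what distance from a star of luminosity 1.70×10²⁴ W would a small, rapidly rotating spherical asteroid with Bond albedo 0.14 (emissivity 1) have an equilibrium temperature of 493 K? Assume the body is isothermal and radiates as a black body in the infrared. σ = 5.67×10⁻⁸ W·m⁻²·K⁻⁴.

For an isothermal black-emitting sphere, (1−a)S·πr² = σ·4πr²·T⁴ ⇒ S = 4σT⁴/(1−a).
S = 4·5.67×10⁻⁸·(493)⁴/0.860 = 15580 W/m².
Flux falls as S = L/(4πd²), so d = √(L/(4πS)) = √(1.70×10²⁴/(4π·15580)).

d ≈ 2.95×10⁹ m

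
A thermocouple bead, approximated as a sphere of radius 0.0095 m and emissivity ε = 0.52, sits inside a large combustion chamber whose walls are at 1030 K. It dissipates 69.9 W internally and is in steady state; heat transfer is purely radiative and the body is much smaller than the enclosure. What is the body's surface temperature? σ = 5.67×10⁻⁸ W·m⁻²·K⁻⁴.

For a small grey body in a large enclosure, net radiated power = εσA(T⁴ − T_w⁴).
Steady state: P = εσA(T⁴ − T_w⁴) with A = 4πr² = 0.001134 m².
T⁴ = P/(εσA) + T_w⁴ = 69.9/(0.52·5.67×10⁻⁸·0.001134) + (1030)⁴
    = 2.090×10¹² + 1.126×10¹² = 3.216×10¹² K⁴.

T ≈ 1340 K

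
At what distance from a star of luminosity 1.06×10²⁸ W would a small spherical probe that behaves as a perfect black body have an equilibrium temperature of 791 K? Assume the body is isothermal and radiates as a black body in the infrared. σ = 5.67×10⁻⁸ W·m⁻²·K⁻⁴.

For an isothermal black-emitting sphere, (1−a)S·πr² = σ·4πr²·T⁴ ⇒ S = 4σT⁴/(1−a).
S = 4·5.67×10⁻⁸·(791)⁴/1.00 = 88790 W/m².
Flux falls as S = L/(4πd²), so d = √(L/(4πS)) = √(1.06×10²⁸/(4π·88790)).

d ≈ 9.75×10¹⁰ m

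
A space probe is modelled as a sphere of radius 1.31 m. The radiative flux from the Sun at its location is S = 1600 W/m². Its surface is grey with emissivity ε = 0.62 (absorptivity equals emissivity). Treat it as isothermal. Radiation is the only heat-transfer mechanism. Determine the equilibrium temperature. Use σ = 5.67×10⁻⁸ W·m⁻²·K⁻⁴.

T ≈ 290 K

At equilibrium, absorbed power = emitted power.
Absorbing cross-section = πr² = 5.391 m²; emitting surface = 4πr² = 21.57 m² (ratio 4).
εS·A_cross = εσ·A_surf·T⁴  ⇒  T⁴ = S/(4σ)   (ε cancels).
T⁴ = 1600/(4·5.67×10⁻⁸) = 7.055×10⁹ K⁴.
T = (7.055×10⁹)^(1/4).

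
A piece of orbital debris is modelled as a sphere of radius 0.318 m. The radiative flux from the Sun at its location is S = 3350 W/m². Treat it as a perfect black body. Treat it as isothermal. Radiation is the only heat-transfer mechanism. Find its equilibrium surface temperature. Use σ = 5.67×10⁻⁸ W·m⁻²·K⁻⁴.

T ≈ 349 K

At equilibrium, absorbed power = emitted power.
Absorbing cross-section = πr² = 0.3177 m²; emitting surface = 4πr² = 1.271 m² (ratio 4).
S·A_cross = εσ·A_surf·T⁴  ⇒  T⁴ = S/(4σ).
T⁴ = 1.00·3350/(4·5.67×10⁻⁸) = 1.477×10¹⁰ K⁴.
T = (1.477×10¹⁰)^(1/4).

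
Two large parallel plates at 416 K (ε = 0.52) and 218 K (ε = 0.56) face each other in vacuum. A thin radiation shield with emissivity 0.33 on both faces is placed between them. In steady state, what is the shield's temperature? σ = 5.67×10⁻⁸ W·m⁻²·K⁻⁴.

T_s ≈ 355 K

In steady state the net flux on the hot side equals that on the cold side.
σ(T₁⁴−T_s⁴)/D₁ = σ(T_s⁴−T₂⁴)/D₂, with D₁ = 1/ε₁+1/ε_s−1 = 3.953, D₂ = 1/ε_s+1/ε₂−1 = 3.816.
Solve for T_s⁴: T_s⁴ = (D₂·T₁⁴ + D₁·T₂⁴)/(D₁+D₂) = 1.586×10¹⁰ K⁴.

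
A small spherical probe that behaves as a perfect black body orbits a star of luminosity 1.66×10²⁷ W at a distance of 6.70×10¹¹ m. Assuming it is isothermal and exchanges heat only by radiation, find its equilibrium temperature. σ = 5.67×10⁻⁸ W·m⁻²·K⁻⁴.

T ≈ 190 K

First find the stellar flux at distance d: S = L/(4πd²) = 1.66×10²⁷/(4π·(6.70×10¹¹)²) = 294.3 W/m².
For an isothermal sphere, absorbed (1−a)S·πr² = emitted σ·4πr²·T⁴, so T⁴ = (1−a)S/(4σ).
T⁴ = 1.00·294.3/(4·5.67×10⁻⁸) = 1.297×10⁹ K⁴.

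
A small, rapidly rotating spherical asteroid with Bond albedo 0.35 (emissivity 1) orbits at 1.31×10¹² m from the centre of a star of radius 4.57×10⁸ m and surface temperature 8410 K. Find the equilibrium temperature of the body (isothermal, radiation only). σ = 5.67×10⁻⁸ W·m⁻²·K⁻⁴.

T ≈ 99.7 K

The star's surface emits σT_*⁴; at distance d the flux is S = σT_*⁴(R_*/d)².
S = 5.67×10⁻⁸·(8410)⁴·(4.57×10⁸/1.31×10¹²)² = 34.52 W/m².
For an isothermal sphere T⁴ = (1−a)S/(4σ) = 9.893×10⁷ K⁴.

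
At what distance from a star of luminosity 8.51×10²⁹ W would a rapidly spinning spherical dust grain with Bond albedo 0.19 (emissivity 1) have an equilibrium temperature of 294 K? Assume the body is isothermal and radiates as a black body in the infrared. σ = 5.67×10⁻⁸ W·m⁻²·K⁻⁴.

d ≈ 5.69×10¹² m

For an isothermal black-emitting sphere, (1−a)S·πr² = σ·4πr²·T⁴ ⇒ S = 4σT⁴/(1−a).
S = 4·5.67×10⁻⁸·(294)⁴/0.810 = 2092 W/m².
Flux falls as S = L/(4πd²), so d = √(L/(4πS)) = √(8.51×10²⁹/(4π·2092)).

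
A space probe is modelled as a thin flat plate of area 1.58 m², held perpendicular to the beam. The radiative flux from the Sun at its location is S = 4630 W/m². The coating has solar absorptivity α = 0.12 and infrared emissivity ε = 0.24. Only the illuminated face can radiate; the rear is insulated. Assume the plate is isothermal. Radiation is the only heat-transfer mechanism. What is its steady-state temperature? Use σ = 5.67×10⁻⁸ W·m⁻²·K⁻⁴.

At equilibrium, absorbed power = emitted power.
Absorbing cross-section = A = 1.580 m²; emitting surface = A = 1.580 m² (ratio 1).
αS·A_cross = εσ·A_surf·T⁴  ⇒  T⁴ = αS/(ε·1σ).
T⁴ = 0.120·4630/(0.24·1·5.67×10⁻⁸) = 4.083×10¹⁰ K⁴.
T = (4.083×10¹⁰)^(1/4).

T ≈ 450 K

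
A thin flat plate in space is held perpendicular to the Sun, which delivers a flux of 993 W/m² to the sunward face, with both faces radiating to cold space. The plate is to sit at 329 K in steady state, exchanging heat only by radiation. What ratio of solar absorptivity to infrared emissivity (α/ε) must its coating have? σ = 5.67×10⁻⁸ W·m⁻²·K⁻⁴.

Balance: αS·A = εσ·2A·T⁴ ⇒ α/ε = 2σT⁴/S.
α/ε = 2·5.67×10⁻⁸·(329)⁴/993 = 2·5.67×10⁻⁸·1.172×10¹⁰/993.

α/ε ≈ 1.34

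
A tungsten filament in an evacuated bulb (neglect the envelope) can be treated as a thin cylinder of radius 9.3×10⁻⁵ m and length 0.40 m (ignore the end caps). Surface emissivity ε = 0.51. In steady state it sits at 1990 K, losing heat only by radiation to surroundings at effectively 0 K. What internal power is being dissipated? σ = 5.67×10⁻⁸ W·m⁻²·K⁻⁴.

P ≈ 106 W

Steady state: P = εσA T⁴.
A = 2πrL = 2.337×10⁻⁴ m²; T⁴ = (1990)⁴ = 1.568×10¹³ K⁴.
P = 0.51 × 5.67×10⁻⁸ × 2.337×10⁻⁴ × 1.568×10¹³.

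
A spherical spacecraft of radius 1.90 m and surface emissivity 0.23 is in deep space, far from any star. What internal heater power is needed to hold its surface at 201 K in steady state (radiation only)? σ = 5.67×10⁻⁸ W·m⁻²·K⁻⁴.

P = εσ·4πr²·T⁴.
4πr² = 45.36 m²; T⁴ = 1.632×10⁹ K⁴.
P = 0.23·5.67×10⁻⁸·45.36·1.632×10⁹.

P ≈ 966 W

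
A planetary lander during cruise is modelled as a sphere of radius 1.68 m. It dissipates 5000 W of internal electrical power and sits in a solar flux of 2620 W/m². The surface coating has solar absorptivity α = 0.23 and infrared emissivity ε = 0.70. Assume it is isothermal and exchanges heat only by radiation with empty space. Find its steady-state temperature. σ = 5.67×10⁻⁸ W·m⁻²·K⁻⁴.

At steady state, absorbed solar power + internal power = radiated power.
Absorbed: α·S·A_cross = 0.23·2620·8.867 = 5343 W (cross-section πr²).
Total input = 5343 + 5000 = 10340 W.
Radiated: εσ·A_surf·T⁴ with A_surf = 4πr² = 35.47 m².
T⁴ = 10340/(0.70·5.67×10⁻⁸·35.47) = 7.348×10⁹ K⁴.

T ≈ 293 K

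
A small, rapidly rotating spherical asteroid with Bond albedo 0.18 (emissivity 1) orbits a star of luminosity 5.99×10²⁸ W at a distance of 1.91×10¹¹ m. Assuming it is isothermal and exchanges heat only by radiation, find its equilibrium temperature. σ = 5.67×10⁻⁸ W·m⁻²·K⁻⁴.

T ≈ 829 K

First find the stellar flux at distance d: S = L/(4πd²) = 5.99×10²⁸/(4π·(1.91×10¹¹)²) = 1.307×10⁵ W/m².
For an isothermal sphere, absorbed (1−a)S·πr² = emitted σ·4πr²·T⁴, so T⁴ = (1−a)S/(4σ).
T⁴ = 0.820·1.307×10⁵/(4·5.67×10⁻⁸) = 4.724×10¹¹ K⁴.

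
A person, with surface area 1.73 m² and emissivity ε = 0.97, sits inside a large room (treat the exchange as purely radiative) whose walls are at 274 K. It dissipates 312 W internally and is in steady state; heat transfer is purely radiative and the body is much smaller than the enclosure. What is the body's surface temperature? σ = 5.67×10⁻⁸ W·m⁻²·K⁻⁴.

T ≈ 307 K

For a small grey body in a large enclosure, net radiated power = εσA(T⁴ − T_w⁴).
Steady state: P = εσA(T⁴ − T_w⁴) with A = 1.73 m².
T⁴ = P/(εσA) + T_w⁴ = 312/(0.97·5.67×10⁻⁸·1.730) + (274)⁴
    = 3.279×10⁹ + 5.636×10⁹ = 8.915×10⁹ K⁴.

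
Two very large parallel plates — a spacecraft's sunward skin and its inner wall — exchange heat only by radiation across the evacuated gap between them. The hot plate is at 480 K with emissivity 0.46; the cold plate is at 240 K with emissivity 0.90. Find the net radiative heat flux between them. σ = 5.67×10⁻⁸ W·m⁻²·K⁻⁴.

For two infinite grey parallel plates, q = σ(T₁⁴ − T₂⁴)/(1/ε₁ + 1/ε₂ − 1).
T₁⁴ − T₂⁴ = 5.308×10¹⁰ − 3.318×10⁹ = 4.977×10¹⁰ K⁴.
1/ε₁ + 1/ε₂ − 1 = 2.174 + 1.111 − 1 = 2.285.
q = 5.67×10⁻⁸ × 4.977×10¹⁰ / 2.285.

q ≈ 1230 W/m²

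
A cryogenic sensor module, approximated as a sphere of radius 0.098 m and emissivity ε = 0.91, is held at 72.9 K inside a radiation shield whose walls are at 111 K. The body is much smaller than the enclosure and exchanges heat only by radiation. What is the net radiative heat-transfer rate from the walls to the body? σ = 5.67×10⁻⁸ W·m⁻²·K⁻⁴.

For a small grey body in a large enclosure: P_net = εσA(T_body⁴ − T_wall⁴).
A = 4πr² = 0.1207 m²; T_body⁴ − T_wall⁴ = 2.824×10⁷ − 1.518×10⁸ = -1.236×10⁸ K⁴.
|P_net| = 0.91·5.67×10⁻⁸·0.1207·1.236×10⁸.

P_net ≈ 0.769 W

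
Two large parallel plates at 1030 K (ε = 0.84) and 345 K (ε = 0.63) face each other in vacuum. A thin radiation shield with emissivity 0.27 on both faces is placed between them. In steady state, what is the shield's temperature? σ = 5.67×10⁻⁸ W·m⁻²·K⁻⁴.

T_s ≈ 879 K

In steady state the net flux on the hot side equals that on the cold side.
σ(T₁⁴−T_s⁴)/D₁ = σ(T_s⁴−T₂⁴)/D₂, with D₁ = 1/ε₁+1/ε_s−1 = 3.894, D₂ = 1/ε_s+1/ε₂−1 = 4.291.
Solve for T_s⁴: T_s⁴ = (D₂·T₁⁴ + D₁·T₂⁴)/(D₁+D₂) = 5.968×10¹¹ K⁴.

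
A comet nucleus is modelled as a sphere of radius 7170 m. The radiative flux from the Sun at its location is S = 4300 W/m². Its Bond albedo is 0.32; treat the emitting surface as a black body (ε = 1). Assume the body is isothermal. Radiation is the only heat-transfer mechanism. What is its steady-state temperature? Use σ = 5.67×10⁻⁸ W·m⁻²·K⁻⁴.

At equilibrium, absorbed power = emitted power.
Absorbing cross-section = πr² = 1.615×10⁸ m²; emitting surface = 4πr² = 6.460×10⁸ m² (ratio 4).
(1−a)S·A_cross = εσ·A_surf·T⁴  ⇒  T⁴ = (1−a)S/(4σ).
T⁴ = 0.680·4300/(4·5.67×10⁻⁸) = 1.289×10¹⁰ K⁴.
T = (1.289×10¹⁰)^(1/4).

T ≈ 337 K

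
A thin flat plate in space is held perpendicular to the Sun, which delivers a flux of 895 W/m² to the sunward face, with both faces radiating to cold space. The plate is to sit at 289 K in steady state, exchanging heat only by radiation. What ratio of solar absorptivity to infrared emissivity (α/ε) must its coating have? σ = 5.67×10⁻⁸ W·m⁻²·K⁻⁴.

Balance: αS·A = εσ·2A·T⁴ ⇒ α/ε = 2σT⁴/S.
α/ε = 2·5.67×10⁻⁸·(289)⁴/895 = 2·5.67×10⁻⁸·6.976×10⁹/895.

α/ε ≈ 0.884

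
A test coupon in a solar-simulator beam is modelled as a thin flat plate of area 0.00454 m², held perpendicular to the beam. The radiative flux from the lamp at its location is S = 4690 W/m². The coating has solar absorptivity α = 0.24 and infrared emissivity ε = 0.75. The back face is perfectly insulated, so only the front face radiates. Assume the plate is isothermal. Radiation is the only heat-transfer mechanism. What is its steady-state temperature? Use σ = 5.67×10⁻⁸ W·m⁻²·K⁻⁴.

T ≈ 403 K

At equilibrium, absorbed power = emitted power.
Absorbing cross-section = A = 0.004540 m²; emitting surface = A = 0.004540 m² (ratio 1).
αS·A_cross = εσ·A_surf·T⁴  ⇒  T⁴ = αS/(ε·1σ).
T⁴ = 0.240·4690/(0.75·1·5.67×10⁻⁸) = 2.647×10¹⁰ K⁴.
T = (2.647×10¹⁰)^(1/4).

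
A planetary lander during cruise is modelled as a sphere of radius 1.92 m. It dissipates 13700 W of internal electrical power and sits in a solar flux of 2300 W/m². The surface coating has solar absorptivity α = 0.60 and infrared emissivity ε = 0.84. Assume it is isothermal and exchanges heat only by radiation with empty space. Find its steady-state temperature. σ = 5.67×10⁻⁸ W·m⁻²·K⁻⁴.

At steady state, absorbed solar power + internal power = radiated power.
Absorbed: α·S·A_cross = 0.60·2300·11.58 = 15980 W (cross-section πr²).
Total input = 15980 + 13700 = 29680 W.
Radiated: εσ·A_surf·T⁴ with A_surf = 4πr² = 46.32 m².
T⁴ = 29680/(0.84·5.67×10⁻⁸·46.32) = 1.345×10¹⁰ K⁴.

T ≈ 341 K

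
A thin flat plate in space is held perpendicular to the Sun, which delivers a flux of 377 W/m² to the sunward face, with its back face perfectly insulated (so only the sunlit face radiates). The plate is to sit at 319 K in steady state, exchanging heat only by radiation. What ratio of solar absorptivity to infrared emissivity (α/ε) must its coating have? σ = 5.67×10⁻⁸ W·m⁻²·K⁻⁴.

Balance: αS·A = εσ·1A·T⁴ ⇒ α/ε = σT⁴/S.
α/ε = 5.67×10⁻⁸·(319)⁴/377 = 5.67×10⁻⁸·1.036×10¹⁰/377.

α/ε ≈ 1.56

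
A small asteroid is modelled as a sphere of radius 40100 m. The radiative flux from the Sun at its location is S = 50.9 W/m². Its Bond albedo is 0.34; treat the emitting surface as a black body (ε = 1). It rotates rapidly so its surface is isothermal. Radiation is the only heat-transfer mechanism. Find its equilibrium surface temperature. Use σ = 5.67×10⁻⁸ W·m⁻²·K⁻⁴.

T ≈ 110 K

At equilibrium, absorbed power = emitted power.
Absorbing cross-section = πr² = 5.052×10⁹ m²; emitting surface = 4πr² = 2.021×10¹⁰ m² (ratio 4).
(1−a)S·A_cross = εσ·A_surf·T⁴  ⇒  T⁴ = (1−a)S/(4σ).
T⁴ = 0.660·50.9/(4·5.67×10⁻⁸) = 1.481×10⁸ K⁴.
T = (1.481×10⁸)^(1/4).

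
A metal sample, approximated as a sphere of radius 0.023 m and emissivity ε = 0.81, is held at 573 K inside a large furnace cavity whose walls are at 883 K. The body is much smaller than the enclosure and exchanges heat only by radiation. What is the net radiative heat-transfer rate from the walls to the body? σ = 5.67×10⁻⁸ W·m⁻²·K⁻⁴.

P_net ≈ 153 W

For a small grey body in a large enclosure: P_net = εσA(T_body⁴ − T_wall⁴).
A = 4πr² = 0.006648 m²; T_body⁴ − T_wall⁴ = 1.078×10¹¹ − 6.079×10¹¹ = -5.001×10¹¹ K⁴.
|P_net| = 0.81·5.67×10⁻⁸·0.006648·5.001×10¹¹.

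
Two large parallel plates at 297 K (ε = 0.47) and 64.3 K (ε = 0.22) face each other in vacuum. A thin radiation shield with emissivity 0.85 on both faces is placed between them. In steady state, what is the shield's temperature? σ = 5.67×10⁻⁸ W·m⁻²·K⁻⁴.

T_s ≈ 269 K

In steady state the net flux on the hot side equals that on the cold side.
σ(T₁⁴−T_s⁴)/D₁ = σ(T_s⁴−T₂⁴)/D₂, with D₁ = 1/ε₁+1/ε_s−1 = 2.304, D₂ = 1/ε_s+1/ε₂−1 = 4.722.
Solve for T_s⁴: T_s⁴ = (D₂·T₁⁴ + D₁·T₂⁴)/(D₁+D₂) = 5.235×10⁹ K⁴.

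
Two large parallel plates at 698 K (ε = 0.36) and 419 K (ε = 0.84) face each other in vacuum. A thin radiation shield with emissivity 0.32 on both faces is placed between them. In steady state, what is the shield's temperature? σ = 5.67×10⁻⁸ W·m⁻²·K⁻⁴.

T_s ≈ 581 K

In steady state the net flux on the hot side equals that on the cold side.
σ(T₁⁴−T_s⁴)/D₁ = σ(T_s⁴−T₂⁴)/D₂, with D₁ = 1/ε₁+1/ε_s−1 = 4.903, D₂ = 1/ε_s+1/ε₂−1 = 3.315.
Solve for T_s⁴: T_s⁴ = (D₂·T₁⁴ + D₁·T₂⁴)/(D₁+D₂) = 1.141×10¹¹ K⁴.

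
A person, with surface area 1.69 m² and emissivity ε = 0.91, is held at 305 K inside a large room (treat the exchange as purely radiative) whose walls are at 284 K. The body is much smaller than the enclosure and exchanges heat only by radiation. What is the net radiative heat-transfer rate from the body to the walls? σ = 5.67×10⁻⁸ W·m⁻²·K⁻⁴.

For a small grey body in a large enclosure: P_net = εσA(T_body⁴ − T_wall⁴).
A = 1.69 m²; T_body⁴ − T_wall⁴ = 8.654×10⁹ − 6.505×10⁹ = 2.148×10⁹ K⁴.
|P_net| = 0.91·5.67×10⁻⁸·1.690·2.148×10⁹.

P_net ≈ 187 W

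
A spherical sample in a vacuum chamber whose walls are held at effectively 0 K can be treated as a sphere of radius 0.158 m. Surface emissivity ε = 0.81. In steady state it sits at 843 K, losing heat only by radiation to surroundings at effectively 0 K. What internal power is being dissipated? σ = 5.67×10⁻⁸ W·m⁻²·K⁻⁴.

Steady state: P = εσA T⁴.
A = 4πr² = 0.3137 m²; T⁴ = (843)⁴ = 5.050×10¹¹ K⁴.
P = 0.81 × 5.67×10⁻⁸ × 0.3137 × 5.050×10¹¹.

P ≈ 7280 W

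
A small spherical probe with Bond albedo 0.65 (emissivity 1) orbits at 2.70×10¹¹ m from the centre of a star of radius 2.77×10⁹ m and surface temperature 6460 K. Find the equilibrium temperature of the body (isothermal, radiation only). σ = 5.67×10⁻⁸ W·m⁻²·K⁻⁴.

The star's surface emits σT_*⁴; at distance d the flux is S = σT_*⁴(R_*/d)².
S = 5.67×10⁻⁸·(6460)⁴·(2.77×10⁹/2.70×10¹¹)² = 10390 W/m².
For an isothermal sphere T⁴ = (1−a)S/(4σ) = 1.604×10¹⁰ K⁴.

T ≈ 356 K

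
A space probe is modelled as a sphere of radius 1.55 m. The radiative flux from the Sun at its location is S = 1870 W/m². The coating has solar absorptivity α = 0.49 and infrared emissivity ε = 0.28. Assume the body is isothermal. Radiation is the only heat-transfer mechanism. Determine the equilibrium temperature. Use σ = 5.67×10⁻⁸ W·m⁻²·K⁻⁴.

T ≈ 347 K

At equilibrium, absorbed power = emitted power.
Absorbing cross-section = πr² = 7.548 m²; emitting surface = 4πr² = 30.19 m² (ratio 4).
αS·A_cross = εσ·A_surf·T⁴  ⇒  T⁴ = αS/(ε·4σ).
T⁴ = 0.490·1870/(0.28·4·5.67×10⁻⁸) = 1.443×10¹⁰ K⁴.
T = (1.443×10¹⁰)^(1/4).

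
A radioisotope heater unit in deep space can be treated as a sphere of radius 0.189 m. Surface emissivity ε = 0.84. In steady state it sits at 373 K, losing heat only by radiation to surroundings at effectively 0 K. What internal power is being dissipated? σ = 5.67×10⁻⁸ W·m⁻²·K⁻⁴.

Steady state: P = εσA T⁴.
A = 4πr² = 0.4489 m²; T⁴ = (373)⁴ = 1.936×10¹⁰ K⁴.
P = 0.84 × 5.67×10⁻⁸ × 0.4489 × 1.936×10¹⁰.

P ≈ 414 W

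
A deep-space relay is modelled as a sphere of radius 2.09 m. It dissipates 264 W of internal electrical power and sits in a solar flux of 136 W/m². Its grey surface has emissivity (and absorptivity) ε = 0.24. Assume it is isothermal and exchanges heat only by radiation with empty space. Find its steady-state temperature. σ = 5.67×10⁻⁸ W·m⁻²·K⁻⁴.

At steady state, absorbed solar power + internal power = radiated power.
Absorbed: α·S·A_cross = 0.24·136·13.72 = 447.9 W (cross-section πr²).
Total input = 447.9 + 264 = 711.9 W.
Radiated: εσ·A_surf·T⁴ with A_surf = 4πr² = 54.89 m².
T⁴ = 711.9/(0.24·5.67×10⁻⁸·54.89) = 9.531×10⁸ K⁴.

T ≈ 176 K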